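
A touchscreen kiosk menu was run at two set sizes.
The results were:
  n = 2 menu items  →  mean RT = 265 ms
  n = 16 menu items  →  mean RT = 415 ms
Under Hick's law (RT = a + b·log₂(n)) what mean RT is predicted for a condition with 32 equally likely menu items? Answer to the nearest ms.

Fit slope and intercept:
  b = (415 − 265) / (log₂ 16 − log₂ 2) = 150 / (4 − 1) = 50 ms/bit
  a = 265 − 50 × 1 = 215 ms
Then RT(32) = 215 + 50 × log₂ 32 = 215 + 50 × 5 ≈ 465.000 ms.

465 ms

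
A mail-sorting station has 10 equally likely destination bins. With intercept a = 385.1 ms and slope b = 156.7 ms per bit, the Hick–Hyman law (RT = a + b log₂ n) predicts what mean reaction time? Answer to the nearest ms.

log₂(10) = 3.3219 bits, so RT = 385.1 + 156.7 × 3.3219 ≈ 905.646 ms.

906 ms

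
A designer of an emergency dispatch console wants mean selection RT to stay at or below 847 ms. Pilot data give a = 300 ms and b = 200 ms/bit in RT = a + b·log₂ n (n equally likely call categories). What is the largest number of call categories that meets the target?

Information budget: (847 − 300)/200 = 2.7350 bits, so n ≤ 2^2.7350 = 6.658 → at most 6.

6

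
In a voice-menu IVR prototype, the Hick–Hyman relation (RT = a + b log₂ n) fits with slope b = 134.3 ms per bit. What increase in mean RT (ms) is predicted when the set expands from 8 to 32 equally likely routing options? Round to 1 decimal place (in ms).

Only the slope matters, since a is common to both: ΔRT = b·log₂(n₂/n₁).
log₂(32) − log₂(8) = log₂(32/8) = log₂(4) = 2.
ΔRT = 134.3 × 2.0000 = 268.600 ms.

268.6 ms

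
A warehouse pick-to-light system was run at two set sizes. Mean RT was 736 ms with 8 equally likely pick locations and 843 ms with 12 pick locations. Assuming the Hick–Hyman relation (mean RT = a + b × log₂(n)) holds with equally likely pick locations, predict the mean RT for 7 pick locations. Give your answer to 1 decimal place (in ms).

Solve the two-equation system in a and b:
  b = (843 − 736) / (log₂ 12 − log₂ 8) = 107 / (3.5850 − 3) = 182.918 ms/bit
  a = 736 − 182.918 × 3 = 187.247 ms
Then RT(7) = 187.247 + 182.918 × log₂ 7 = 187.247 + 182.918 × 2.8074 ≈ 700.762 ms.

700.8 ms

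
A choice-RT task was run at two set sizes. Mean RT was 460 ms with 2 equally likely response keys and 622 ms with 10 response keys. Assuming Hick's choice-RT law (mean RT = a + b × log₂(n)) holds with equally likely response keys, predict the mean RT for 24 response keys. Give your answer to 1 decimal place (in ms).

With log₂ n on the abscissa the relation is linear; from the two conditions:
  b = (622 − 460) / (log₂ 10 − log₂ 2) = 162 / (3.3219 − 1) = 69.770 ms/bit
  a = 460 − 69.770 × 1 = 390.230 ms
Then RT(24) = 390.230 + 69.770 × log₂ 24 = 390.230 + 69.770 × 4.5850 ≈ 710.121 ms.

710.1 ms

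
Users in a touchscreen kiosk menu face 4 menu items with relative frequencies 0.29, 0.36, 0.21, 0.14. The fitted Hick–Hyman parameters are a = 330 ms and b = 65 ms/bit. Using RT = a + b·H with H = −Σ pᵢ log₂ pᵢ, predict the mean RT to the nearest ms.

H = 0.29·log₂(1/0.29) + 0.36·log₂(1/0.36) + 0.21·log₂(1/0.21) + 0.14·log₂(1/0.14) = 1.9185 bits.
RT = 330 + 65 × 1.9185 = 454.70 ms.

455 ms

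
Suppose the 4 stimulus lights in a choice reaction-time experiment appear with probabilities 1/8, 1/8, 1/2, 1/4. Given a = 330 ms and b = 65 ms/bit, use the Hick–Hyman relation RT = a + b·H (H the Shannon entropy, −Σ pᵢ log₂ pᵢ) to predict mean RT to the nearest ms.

444 ms

Each term −pᵢ log₂ pᵢ: 0.125·3 + 0.125·3 + 0.5·1 + 0.25·2; summed, H = 1.750 bits.
Mean RT = a + bH = 330 + 65·1.750 = 443.75 ms.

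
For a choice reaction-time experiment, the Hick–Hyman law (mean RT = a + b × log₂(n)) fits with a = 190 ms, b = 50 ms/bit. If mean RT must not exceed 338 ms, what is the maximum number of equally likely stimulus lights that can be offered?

7

50·log₂ n ≤ 338 − 190 = 148, giving log₂ n ≤ 2.9600 and n ≤ 7.781. The largest whole number is 7.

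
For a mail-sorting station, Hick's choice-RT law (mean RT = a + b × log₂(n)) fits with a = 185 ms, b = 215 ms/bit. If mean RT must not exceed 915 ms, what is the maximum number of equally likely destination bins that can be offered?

Information budget: (915 − 185)/215 = 3.3953 bits, so n ≤ 2^3.3953 = 10.522 → at most 10.

10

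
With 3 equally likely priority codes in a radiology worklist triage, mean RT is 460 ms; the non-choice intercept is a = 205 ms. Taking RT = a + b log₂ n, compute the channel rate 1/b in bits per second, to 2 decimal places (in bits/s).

b = (460 − 205)/log₂ 3 = 255/1.5850 = 160.887 ms per bit = 0.16089 s/bit; the reciprocal is 6.216 bits/s.

6.22 bits/s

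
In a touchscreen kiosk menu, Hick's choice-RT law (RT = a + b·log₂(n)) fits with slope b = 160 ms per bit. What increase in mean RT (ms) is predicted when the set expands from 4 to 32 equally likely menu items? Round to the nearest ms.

Only the slope matters, since a is common to both: ΔRT = b·log₂(n₂/n₁).
log₂(32) − log₂(4) = log₂(32/4) = log₂(8) = 3.
ΔRT = 160 × 3.0000 = 480.000 ms.

480 ms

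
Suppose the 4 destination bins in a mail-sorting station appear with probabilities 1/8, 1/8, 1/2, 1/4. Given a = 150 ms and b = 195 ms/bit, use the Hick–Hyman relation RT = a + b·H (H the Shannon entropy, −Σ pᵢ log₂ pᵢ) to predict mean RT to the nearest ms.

H = −Σ pᵢ log₂ pᵢ = 0.125·3 + 0.125·3 + 0.5·1 + 0.25·2 = 1.750 bits.
RT = 150 + 195 × 1.750 = 491.25 ms.

491 ms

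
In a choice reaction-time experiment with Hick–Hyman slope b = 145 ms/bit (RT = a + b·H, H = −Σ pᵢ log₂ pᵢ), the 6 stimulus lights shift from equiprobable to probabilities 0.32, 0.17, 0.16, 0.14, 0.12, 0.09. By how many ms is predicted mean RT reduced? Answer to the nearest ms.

Equiprobable entropy H₀ = log₂ 6 = 2.5850 bits.
Skewed entropy H = −Σ pᵢ log₂ pᵢ = 2.4605 bits.
ΔRT = b·(H₀ − H) = 145 × 0.1245 = 18.05 ms.

18 ms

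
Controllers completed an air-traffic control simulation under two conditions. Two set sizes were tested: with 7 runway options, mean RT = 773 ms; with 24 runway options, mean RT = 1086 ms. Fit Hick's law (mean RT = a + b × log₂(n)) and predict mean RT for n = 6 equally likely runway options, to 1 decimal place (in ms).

733.8 ms

RT is linear in log₂ n, so two points fix the line:
  b = (1086 − 773) / (log₂ 24 − log₂ 7) = 313 / (4.5850 − 2.8074) = 176.079 ms/bit
  a = 773 − 176.079 × 2.8074 = 278.683 ms
Then RT(6) = 278.683 + 176.079 × log₂ 6 = 278.683 + 176.079 × 2.5850 ≈ 733.841 ms.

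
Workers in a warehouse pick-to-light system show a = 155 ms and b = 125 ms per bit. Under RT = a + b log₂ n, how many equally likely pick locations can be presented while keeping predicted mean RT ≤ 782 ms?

Set 155 + 125·log₂ n ≤ 782 → log₂ n ≤ (782 − 155)/125 = 5.0160.
So n ≤ 2^5.0160 = 32.357; the largest integer n is 32.

32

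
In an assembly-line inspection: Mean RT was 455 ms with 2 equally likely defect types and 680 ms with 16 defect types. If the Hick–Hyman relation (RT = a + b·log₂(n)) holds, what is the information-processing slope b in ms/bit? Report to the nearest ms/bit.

The slope on a log₂ axis is (680 − 455) / (4 − 1) = 75 ms/bit.

75 ms/bit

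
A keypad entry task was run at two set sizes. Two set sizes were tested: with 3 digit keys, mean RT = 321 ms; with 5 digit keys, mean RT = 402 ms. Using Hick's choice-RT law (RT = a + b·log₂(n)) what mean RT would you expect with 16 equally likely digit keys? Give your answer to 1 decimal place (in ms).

Fit slope and intercept:
  b = (402 − 321) / (log₂ 5 − log₂ 3) = 81 / (2.3219 − 1.5850) = 109.910 ms/bit
  a = 321 − 109.910 × 1.5850 = 146.797 ms
Then RT(16) = 146.797 + 109.910 × log₂ 16 = 146.797 + 109.910 × 4 ≈ 586.437 ms.

586.4 ms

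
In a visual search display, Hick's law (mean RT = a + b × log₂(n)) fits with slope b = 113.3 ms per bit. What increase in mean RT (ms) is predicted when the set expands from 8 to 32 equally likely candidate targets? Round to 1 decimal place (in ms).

Only the slope matters, since a is common to both: ΔRT = b·log₂(n₂/n₁).
log₂(32) − log₂(8) = log₂(32/8) = log₂(4) = 2.
ΔRT = 113.3 × 2.0000 = 226.600 ms.

226.6 ms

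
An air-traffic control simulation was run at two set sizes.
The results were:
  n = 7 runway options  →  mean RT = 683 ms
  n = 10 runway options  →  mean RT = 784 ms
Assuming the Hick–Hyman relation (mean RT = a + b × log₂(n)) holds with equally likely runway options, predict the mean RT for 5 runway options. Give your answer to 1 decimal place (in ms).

With log₂ n on the abscissa the relation is linear; from the two conditions:
  b = (784 − 683) / (log₂ 10 − log₂ 7) = 101 / (3.3219 − 2.8074) = 196.279 ms/bit
  a = 683 − 196.279 × 2.8074 = 131.975 ms
Then RT(5) = 131.975 + 196.279 × log₂ 5 = 131.975 + 196.279 × 2.3219 ≈ 587.721 ms.

587.7 ms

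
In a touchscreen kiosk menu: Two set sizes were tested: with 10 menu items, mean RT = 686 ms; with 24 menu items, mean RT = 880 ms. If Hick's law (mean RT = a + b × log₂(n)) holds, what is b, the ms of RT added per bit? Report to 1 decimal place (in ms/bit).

153.6 ms/bit

Slope: b = (880 − 686) / (log₂ 24 − log₂ 10) = 194/1.2630 = 153.598 ms/bit.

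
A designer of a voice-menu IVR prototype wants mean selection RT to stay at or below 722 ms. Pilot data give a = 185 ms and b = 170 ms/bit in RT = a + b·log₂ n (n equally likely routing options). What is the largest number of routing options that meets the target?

8

Information budget: (722 − 185)/170 = 3.1588 bits, so n ≤ 2^3.1588 = 8.931 → at most 8.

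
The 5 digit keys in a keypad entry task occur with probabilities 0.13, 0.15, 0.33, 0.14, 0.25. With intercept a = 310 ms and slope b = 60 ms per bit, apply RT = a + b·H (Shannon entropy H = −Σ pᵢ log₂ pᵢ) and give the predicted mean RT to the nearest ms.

443 ms

H = 0.13·log₂(1/0.13) + 0.15·log₂(1/0.15) + 0.33·log₂(1/0.33) + 0.14·log₂(1/0.14) + 0.25·log₂(1/0.25) = 2.2181 bits.
RT = 310 + 60 × 2.2181 = 443.09 ms.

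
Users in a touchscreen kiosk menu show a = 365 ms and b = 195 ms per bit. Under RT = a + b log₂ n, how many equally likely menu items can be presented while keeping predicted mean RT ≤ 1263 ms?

24

195·log₂ n ≤ 1263 − 365 = 898, giving log₂ n ≤ 4.6051 and n ≤ 24.338. The largest whole number is 24.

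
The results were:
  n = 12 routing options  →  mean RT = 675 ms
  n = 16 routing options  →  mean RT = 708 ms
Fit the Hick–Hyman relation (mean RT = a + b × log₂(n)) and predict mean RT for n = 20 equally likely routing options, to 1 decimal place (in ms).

733.6 ms

Solve the two-equation system in a and b:
  b = (708 − 675) / (log₂ 16 − log₂ 12) = 33 / (4 − 3.5850) = 79.511 ms/bit
  a = 675 − 79.511 × 3.5850 = 389.956 ms
Then RT(20) = 389.956 + 79.511 × log₂ 20 = 389.956 + 79.511 × 4.3219 ≈ 733.597 ms.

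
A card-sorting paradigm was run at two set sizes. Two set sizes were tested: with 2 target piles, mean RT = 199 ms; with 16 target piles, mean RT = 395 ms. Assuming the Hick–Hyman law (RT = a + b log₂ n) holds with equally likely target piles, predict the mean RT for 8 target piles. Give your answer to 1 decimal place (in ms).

329.7 ms

Fit slope and intercept:
  b = (395 − 199) / (log₂ 16 − log₂ 2) = 196 / (4 − 1) = 65.333 ms/bit
  a = 199 − 65.333 × 1 = 133.667 ms
Then RT(8) = 133.667 + 65.333 × log₂ 8 = 133.667 + 65.333 × 3 ≈ 329.667 ms.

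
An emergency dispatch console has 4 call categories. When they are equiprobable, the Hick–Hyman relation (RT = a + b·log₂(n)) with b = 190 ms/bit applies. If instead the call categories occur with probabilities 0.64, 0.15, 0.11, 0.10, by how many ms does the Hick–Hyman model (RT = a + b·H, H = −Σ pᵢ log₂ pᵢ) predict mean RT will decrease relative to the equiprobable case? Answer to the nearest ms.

94 ms

Equiprobable entropy H₀ = log₂ 4 = 2.0000 bits.
Skewed entropy H = −Σ pᵢ log₂ pᵢ = 1.5051 bits.
ΔRT = b·(H₀ − H) = 190 × 0.4949 = 94.03 ms.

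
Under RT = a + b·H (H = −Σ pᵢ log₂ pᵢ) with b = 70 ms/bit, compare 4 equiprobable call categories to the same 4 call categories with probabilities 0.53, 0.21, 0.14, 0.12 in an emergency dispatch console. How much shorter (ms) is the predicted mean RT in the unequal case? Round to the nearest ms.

Equiprobable entropy H₀ = log₂ 4 = 2.0000 bits.
Skewed entropy H = −Σ pᵢ log₂ pᵢ = 1.7224 bits.
ΔRT = b·(H₀ − H) = 70 × 0.2776 = 19.43 ms.

19 ms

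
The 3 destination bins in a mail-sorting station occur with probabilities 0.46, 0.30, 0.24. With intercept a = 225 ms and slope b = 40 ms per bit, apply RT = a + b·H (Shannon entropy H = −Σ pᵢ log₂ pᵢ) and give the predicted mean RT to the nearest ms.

286 ms

H = 0.46·log₂(1/0.46) + 0.30·log₂(1/0.30) + 0.24·log₂(1/0.24) = 1.5306 bits.
RT = 225 + 40 × 1.5306 = 286.22 ms.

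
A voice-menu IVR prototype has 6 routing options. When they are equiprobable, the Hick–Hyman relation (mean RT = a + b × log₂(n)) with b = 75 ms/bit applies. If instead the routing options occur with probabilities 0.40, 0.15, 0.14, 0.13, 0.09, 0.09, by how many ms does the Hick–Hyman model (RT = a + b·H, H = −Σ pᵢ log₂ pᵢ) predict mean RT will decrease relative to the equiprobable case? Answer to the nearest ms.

18 ms

Equiprobable entropy H₀ = log₂ 6 = 2.5850 bits.
Skewed entropy H = −Σ pᵢ log₂ pᵢ = 2.3444 bits.
ΔRT = b·(H₀ − H) = 75 × 0.2406 = 18.04 ms.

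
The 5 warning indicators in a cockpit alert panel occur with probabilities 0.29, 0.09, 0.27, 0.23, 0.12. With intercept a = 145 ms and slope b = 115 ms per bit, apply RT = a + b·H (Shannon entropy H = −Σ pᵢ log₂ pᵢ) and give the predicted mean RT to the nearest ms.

397 ms

Entropy contributions −pᵢ log₂ pᵢ: 0.5179, 0.3127, 0.5100, 0.4877, 0.3671; sum H = 2.1953 bits.
RT = a + bH = 145 + 115·2.1953 = 397.46 ms.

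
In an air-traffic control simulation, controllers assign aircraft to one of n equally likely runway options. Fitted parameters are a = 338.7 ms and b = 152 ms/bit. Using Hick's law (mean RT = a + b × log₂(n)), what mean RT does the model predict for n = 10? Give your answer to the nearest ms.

log₂(10) = 3.3219 bits, so RT = 338.7 + 152 × 3.3219 ≈ 843.633 ms.

844 ms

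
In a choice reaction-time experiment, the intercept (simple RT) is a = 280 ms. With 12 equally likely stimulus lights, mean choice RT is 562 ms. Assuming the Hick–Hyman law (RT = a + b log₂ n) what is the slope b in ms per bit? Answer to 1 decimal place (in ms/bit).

b = (562 − 280) / log₂(12) = 282 / 3.5850 = 78.662 ms/bit.

78.7 ms/bit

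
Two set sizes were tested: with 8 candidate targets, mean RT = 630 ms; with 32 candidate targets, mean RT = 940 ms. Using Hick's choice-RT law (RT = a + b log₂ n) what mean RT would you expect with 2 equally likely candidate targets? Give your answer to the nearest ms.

RT is linear in log₂ n, so two points fix the line:
  b = (940 − 630) / (log₂ 32 − log₂ 8) = 310 / (5 − 3) = 155 ms/bit
  a = 630 − 155 × 3 = 165 ms
Then RT(2) = 165 + 155 × log₂ 2 = 165 + 155 × 1 ≈ 320.000 ms.

320 ms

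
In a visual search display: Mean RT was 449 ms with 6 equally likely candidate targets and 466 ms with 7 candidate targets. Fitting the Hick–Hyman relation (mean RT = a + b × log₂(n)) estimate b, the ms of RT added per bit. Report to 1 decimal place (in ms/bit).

b = (RT₂ − RT₁)/(log₂ n₂ − log₂ n₁) = (466 − 449)/(2.8074 − 2.5850) = 76.441 ms/bit.

76.4 ms/bit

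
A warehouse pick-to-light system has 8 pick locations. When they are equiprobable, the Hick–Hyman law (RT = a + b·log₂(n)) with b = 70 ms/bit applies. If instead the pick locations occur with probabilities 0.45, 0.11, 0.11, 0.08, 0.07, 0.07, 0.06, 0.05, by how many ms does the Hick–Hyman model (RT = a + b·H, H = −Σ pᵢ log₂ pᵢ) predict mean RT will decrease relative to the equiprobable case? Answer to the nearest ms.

34 ms

Equiprobable entropy H₀ = log₂ 8 = 3.0000 bits.
Skewed entropy H = −Σ pᵢ log₂ pᵢ = 2.5072 bits.
ΔRT = b·(H₀ − H) = 70 × 0.4928 = 34.49 ms.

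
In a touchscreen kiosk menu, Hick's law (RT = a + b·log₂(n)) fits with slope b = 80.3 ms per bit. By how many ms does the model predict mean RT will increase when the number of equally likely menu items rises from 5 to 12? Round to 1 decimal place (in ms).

ΔRT = (a + b log₂ n₂) − (a + b log₂ n₁) = b·(log₂ n₂ − log₂ n₁).
log₂(12) − log₂(5) = 3.5850 − 2.3219 = 1.2630.
ΔRT = 80.3 × 1.2630 = 101.422 ms.

101.4 ms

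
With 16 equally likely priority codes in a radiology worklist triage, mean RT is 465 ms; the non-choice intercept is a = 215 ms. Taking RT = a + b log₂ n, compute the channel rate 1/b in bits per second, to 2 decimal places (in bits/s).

Choice component = 465 − 215 = 250 ms over log₂(16) = 4 bits.
b = 250 / 4 = 62.500 ms/bit, so 1/b = 16.000 bits/s.

16.00 bits/s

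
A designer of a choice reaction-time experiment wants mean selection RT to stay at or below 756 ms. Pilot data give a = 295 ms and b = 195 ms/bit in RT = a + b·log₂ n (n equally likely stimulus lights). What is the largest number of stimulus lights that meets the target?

Information budget: (756 − 295)/195 = 2.3641 bits, so n ≤ 2^2.3641 = 5.148 → at most 5.

5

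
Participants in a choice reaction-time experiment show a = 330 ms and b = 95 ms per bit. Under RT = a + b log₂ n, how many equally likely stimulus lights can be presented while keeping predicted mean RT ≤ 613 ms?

7

Information budget: (613 − 330)/95 = 2.9789 bits, so n ≤ 2^2.9789 = 7.884 → at most 7.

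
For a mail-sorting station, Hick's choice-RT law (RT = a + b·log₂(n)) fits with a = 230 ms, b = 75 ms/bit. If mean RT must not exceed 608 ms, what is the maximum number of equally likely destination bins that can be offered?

32

Set 230 + 75·log₂ n ≤ 608 → log₂ n ≤ (608 − 230)/75 = 5.0400.
So n ≤ 2^5.0400 = 32.900; the largest integer n is 32.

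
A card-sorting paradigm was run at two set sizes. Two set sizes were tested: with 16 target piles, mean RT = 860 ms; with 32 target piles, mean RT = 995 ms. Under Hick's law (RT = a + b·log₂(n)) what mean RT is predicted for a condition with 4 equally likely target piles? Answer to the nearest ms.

Fit slope and intercept:
  b = (995 − 860) / (log₂ 32 − log₂ 16) = 135 / (5 − 4) = 135 ms/bit
  a = 860 − 135 × 4 = 320 ms
Then RT(4) = 320 + 135 × log₂ 4 = 320 + 135 × 2 ≈ 590.000 ms.

590 ms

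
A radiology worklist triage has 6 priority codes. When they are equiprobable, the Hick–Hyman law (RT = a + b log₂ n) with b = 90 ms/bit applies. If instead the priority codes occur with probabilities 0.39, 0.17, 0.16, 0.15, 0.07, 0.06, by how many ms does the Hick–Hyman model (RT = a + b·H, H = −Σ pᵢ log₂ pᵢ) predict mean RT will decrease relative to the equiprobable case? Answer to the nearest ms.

25 ms

Equiprobable entropy H₀ = log₂ 6 = 2.5850 bits.
Skewed entropy H = −Σ pᵢ log₂ pᵢ = 2.3100 bits.
ΔRT = b·(H₀ − H) = 90 × 0.2749 = 24.74 ms.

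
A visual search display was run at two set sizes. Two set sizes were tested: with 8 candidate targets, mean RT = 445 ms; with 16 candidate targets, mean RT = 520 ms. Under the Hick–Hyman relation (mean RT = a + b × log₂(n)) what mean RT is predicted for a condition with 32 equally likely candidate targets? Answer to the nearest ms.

595 ms

Solve the two-equation system in a and b:
  b = (520 − 445) / (log₂ 16 − log₂ 8) = 75 / (4 − 3) = 75 ms/bit
  a = 445 − 75 × 3 = 220 ms
Then RT(32) = 220 + 75 × log₂ 32 = 220 + 75 × 5 ≈ 595.000 ms.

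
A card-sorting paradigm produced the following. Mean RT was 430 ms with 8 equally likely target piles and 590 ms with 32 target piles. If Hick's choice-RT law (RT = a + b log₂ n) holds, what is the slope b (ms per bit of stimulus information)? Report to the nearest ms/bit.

Slope: b = (590 − 430) / (log₂ 32 − log₂ 8) = 160/2.0000 = 80 ms/bit.

80 ms/bit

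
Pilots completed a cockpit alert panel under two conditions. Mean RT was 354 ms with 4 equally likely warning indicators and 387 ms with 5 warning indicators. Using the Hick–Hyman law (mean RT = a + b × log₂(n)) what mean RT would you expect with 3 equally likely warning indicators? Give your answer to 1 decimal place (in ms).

Fit slope and intercept:
  b = (387 − 354) / (log₂ 5 − log₂ 4) = 33 / (2.3219 − 2) = 102.507 ms/bit
  a = 354 − 102.507 × 2 = 148.985 ms
Then RT(3) = 148.985 + 102.507 × log₂ 3 = 148.985 + 102.507 × 1.5850 ≈ 311.456 ms.

311.5 ms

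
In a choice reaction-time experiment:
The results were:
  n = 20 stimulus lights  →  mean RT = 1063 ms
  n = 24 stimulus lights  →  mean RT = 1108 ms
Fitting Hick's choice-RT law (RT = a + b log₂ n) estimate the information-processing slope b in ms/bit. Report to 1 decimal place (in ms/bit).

Slope: b = (1108 − 1063) / (log₂ 24 − log₂ 20) = 45/0.2630 = 171.080 ms/bit.

171.1 ms/bit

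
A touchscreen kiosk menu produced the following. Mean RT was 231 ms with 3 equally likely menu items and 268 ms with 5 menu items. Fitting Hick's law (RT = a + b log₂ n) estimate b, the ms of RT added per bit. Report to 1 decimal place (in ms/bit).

The slope on a log₂ axis is (268 − 231) / (2.3219 − 1.5850) = 50.206 ms/bit.

50.2 ms/bit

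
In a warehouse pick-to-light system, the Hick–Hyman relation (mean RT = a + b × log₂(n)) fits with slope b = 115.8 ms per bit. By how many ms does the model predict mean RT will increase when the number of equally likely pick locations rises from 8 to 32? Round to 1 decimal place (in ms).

The intercept a cancels: ΔRT = b·(log₂ n₂ − log₂ n₁) = b·log₂(n₂/n₁).
log₂(32) − log₂(8) = log₂(32/8) = log₂(4) = 2.
ΔRT = 115.8 × 2.0000 = 231.600 ms.

231.6 ms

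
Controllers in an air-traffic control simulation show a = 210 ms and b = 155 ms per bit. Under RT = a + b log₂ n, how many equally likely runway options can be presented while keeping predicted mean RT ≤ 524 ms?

Information budget: (524 − 210)/155 = 2.0258 bits, so n ≤ 2^2.0258 = 4.072 → at most 4.

4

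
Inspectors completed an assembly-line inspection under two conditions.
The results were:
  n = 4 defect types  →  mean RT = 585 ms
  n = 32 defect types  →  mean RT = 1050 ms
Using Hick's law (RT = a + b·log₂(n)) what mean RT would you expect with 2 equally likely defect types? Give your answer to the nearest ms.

430 ms

With log₂ n on the abscissa the relation is linear; from the two conditions:
  b = (1050 − 585) / (log₂ 32 − log₂ 4) = 465 / (5 − 2) = 155 ms/bit
  a = 585 − 155 × 2 = 275 ms
Then RT(2) = 275 + 155 × log₂ 2 = 275 + 155 × 1 ≈ 430.000 ms.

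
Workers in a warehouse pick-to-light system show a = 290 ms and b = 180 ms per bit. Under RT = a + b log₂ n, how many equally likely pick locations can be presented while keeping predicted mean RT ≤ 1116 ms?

24

180·log₂ n ≤ 1116 − 290 = 826, giving log₂ n ≤ 4.5889 and n ≤ 24.065. The largest whole number is 24.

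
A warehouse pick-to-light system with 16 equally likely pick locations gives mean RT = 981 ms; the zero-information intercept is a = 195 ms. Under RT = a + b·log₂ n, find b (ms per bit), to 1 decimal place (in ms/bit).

log₂(16) = 4 bits.
b = (RT − a)/log₂ n = (981 − 195) / 4 = 196.500 ms/bit.

196.5 ms/bit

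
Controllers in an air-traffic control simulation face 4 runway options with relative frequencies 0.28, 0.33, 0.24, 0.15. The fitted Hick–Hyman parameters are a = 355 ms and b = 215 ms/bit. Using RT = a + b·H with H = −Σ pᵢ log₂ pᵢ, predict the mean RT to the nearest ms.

H = 0.28·log₂(1/0.28) + 0.33·log₂(1/0.33) + 0.24·log₂(1/0.24) + 0.15·log₂(1/0.15) = 1.9467 bits.
RT = 355 + 215 × 1.9467 = 773.55 ms.

774 ms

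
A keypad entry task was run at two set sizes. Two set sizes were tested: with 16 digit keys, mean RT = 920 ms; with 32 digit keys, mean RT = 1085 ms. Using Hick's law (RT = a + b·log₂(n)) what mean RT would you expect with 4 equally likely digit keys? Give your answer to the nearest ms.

590 ms

Solve the two-equation system in a and b:
  b = (1085 − 920) / (log₂ 32 − log₂ 16) = 165 / (5 − 4) = 165 ms/bit
  a = 920 − 165 × 4 = 260 ms
Then RT(4) = 260 + 165 × log₂ 4 = 260 + 165 × 2 ≈ 590.000 ms.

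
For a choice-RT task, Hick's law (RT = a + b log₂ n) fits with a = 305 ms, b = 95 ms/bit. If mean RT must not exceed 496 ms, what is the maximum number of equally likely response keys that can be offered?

95·log₂ n ≤ 496 − 305 = 191, giving log₂ n ≤ 2.0105 and n ≤ 4.029. The largest whole number is 4.

4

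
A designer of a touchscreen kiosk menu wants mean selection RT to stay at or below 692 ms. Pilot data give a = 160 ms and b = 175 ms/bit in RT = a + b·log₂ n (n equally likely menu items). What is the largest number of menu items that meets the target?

8

175·log₂ n ≤ 692 − 160 = 532, giving log₂ n ≤ 3.0400 and n ≤ 8.225. The largest whole number is 8.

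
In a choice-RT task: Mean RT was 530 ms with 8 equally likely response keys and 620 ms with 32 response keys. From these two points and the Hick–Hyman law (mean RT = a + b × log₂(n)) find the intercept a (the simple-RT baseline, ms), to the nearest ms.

395 ms

The slope on a log₂ axis is (620 − 530) / (5 − 3) = 45 ms/bit.
Intercept: a = 530 − 45·log₂(8) = 395.000 ms.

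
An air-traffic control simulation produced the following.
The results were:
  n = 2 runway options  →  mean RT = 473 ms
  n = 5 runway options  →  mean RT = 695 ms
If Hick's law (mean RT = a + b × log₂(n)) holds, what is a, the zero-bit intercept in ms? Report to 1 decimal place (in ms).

The slope on a log₂ axis is (695 − 473) / (2.3219 − 1) = 167.937 ms/bit.
Intercept: a = 473 − 167.937·log₂(2) = 305.063 ms.

305.1 ms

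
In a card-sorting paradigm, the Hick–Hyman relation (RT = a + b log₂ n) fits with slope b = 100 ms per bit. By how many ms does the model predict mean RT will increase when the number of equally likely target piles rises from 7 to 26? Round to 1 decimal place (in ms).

ΔRT = (a + b log₂ n₂) − (a + b log₂ n₁) = b·(log₂ n₂ − log₂ n₁).
log₂(26) − log₂(7) = 4.7004 − 2.8074 = 1.8931.
ΔRT = 100 × 1.8931 = 189.308 ms.

189.3 ms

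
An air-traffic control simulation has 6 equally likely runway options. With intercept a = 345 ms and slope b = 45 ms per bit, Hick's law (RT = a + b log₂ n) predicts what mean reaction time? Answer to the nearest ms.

log₂(6) = 2.5850 bits, so RT = 345 + 45 × 2.5850 ≈ 461.323 ms.

461 ms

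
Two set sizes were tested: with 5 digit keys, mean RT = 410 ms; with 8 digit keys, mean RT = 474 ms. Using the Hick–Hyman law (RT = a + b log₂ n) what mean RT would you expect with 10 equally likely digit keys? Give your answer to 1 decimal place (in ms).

Solve the two-equation system in a and b:
  b = (474 − 410) / (log₂ 8 − log₂ 5) = 64 / (3 − 2.3219) = 94.385 ms/bit
  a = 410 − 94.385 × 2.3219 = 190.844 ms
Then RT(10) = 190.844 + 94.385 × log₂ 10 = 190.844 + 94.385 × 3.3219 ≈ 504.385 ms.

504.4 ms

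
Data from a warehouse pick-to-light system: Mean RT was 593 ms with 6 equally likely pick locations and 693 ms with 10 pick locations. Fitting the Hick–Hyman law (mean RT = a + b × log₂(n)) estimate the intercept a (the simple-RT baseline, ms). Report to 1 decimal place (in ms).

b = (RT₂ − RT₁)/(log₂ n₂ − log₂ n₁) = (693 − 593)/(3.3219 − 2.5850) = 135.692 ms/bit.
a = RT₁ − b·log₂ n₁ = 593 − 135.692 × 2.5850 = 242.242 ms.

242.2 ms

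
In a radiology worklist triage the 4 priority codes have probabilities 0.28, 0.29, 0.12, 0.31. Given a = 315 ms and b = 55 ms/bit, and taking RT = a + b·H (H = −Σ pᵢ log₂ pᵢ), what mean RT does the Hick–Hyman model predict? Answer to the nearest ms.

Entropy contributions −pᵢ log₂ pᵢ: 0.5142, 0.5179, 0.3671, 0.5238; sum H = 1.9230 bits.
RT = a + bH = 315 + 55·1.9230 = 420.76 ms.

421 ms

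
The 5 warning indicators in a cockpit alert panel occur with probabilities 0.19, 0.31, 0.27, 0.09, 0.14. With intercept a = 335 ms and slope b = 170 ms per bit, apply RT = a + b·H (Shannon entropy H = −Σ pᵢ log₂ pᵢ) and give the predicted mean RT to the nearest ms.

709 ms

H = 0.19·log₂(1/0.19) + 0.31·log₂(1/0.31) + 0.27·log₂(1/0.27) + 0.09·log₂(1/0.09) + 0.14·log₂(1/0.14) = 2.1988 bits.
RT = 335 + 170 × 2.1988 = 708.80 ms.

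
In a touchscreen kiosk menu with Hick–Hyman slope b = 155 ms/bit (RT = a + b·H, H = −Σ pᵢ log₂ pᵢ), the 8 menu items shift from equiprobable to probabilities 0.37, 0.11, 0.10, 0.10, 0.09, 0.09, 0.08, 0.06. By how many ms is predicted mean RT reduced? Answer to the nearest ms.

Equiprobable entropy H₀ = log₂ 8 = 3.0000 bits.
Skewed entropy H = −Σ pᵢ log₂ pᵢ = 2.7058 bits.
ΔRT = b·(H₀ − H) = 155 × 0.2942 = 45.61 ms.

46 ms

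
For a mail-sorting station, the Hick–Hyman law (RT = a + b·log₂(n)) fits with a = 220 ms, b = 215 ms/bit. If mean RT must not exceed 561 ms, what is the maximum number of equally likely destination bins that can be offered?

215·log₂ n ≤ 561 − 220 = 341, giving log₂ n ≤ 1.5860 and n ≤ 3.002. The largest whole number is 3.

3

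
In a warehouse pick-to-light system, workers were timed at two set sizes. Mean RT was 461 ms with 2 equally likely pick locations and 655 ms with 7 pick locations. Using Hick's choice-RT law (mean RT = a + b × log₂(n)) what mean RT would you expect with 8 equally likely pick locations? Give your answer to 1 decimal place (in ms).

675.7 ms

Solve the two-equation system in a and b:
  b = (655 − 461) / (log₂ 7 − log₂ 2) = 194 / (2.8074 − 1) = 107.339 ms/bit
  a = 461 − 107.339 × 1 = 353.661 ms
Then RT(8) = 353.661 + 107.339 × log₂ 8 = 353.661 + 107.339 × 3 ≈ 675.678 ms.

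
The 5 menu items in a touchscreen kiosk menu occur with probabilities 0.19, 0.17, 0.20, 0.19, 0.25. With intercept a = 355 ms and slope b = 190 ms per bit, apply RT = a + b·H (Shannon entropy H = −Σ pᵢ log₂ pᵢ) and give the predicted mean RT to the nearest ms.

Entropy contributions −pᵢ log₂ pᵢ: 0.4552, 0.4346, 0.4644, 0.4552, 0.5000; sum H = 2.3094 bits.
RT = a + bH = 355 + 190·2.3094 = 793.79 ms.

794 ms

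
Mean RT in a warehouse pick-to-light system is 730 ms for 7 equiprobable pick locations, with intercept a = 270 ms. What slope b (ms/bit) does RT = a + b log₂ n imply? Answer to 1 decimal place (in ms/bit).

163.9 ms/bit

b = (730 − 270) / log₂(7) = 460 / 2.8074 = 163.855 ms/bit.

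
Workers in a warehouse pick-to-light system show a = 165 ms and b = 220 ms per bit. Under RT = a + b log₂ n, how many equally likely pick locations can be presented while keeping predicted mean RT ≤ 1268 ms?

Information budget: (1268 − 165)/220 = 5.0136 bits, so n ≤ 2^5.0136 = 32.304 → at most 32.

32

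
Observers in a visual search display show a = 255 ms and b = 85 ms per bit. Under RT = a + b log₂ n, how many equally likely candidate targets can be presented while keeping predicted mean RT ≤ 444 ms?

4

Set 255 + 85·log₂ n ≤ 444 → log₂ n ≤ (444 − 255)/85 = 2.2235.
So n ≤ 2^2.2235 = 4.670; the largest integer n is 4.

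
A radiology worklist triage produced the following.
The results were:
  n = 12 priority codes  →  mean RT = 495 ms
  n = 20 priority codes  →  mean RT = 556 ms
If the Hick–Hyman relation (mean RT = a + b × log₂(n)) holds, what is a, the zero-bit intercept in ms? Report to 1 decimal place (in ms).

198.3 ms

b = (RT₂ − RT₁)/(log₂ n₂ − log₂ n₁) = (556 − 495)/(4.3219 − 3.5850) = 82.772 ms/bit.
Intercept: a = 495 − 82.772·log₂(12) = 198.266 ms.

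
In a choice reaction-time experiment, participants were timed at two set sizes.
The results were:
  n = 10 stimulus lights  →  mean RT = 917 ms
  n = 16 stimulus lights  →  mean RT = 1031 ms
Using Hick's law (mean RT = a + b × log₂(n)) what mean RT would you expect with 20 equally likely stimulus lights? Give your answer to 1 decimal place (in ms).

Solve the two-equation system in a and b:
  b = (1031 − 917) / (log₂ 16 − log₂ 10) = 114 / (4 − 3.3219) = 168.124 ms/bit
  a = 917 − 168.124 × 3.3219 = 358.505 ms
Then RT(20) = 358.505 + 168.124 × log₂ 20 = 358.505 + 168.124 × 4.3219 ≈ 1085.124 ms.

1085.1 ms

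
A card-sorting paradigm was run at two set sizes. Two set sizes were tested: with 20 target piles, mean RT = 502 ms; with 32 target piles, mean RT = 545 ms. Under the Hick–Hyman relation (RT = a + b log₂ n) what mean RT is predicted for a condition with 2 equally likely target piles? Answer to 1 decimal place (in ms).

Fit slope and intercept:
  b = (545 − 502) / (log₂ 32 − log₂ 20) = 43 / (5 − 4.3219) = 63.415 ms/bit
  a = 502 − 63.415 × 4.3219 = 227.924 ms
Then RT(2) = 227.924 + 63.415 × log₂ 2 = 227.924 + 63.415 × 1 ≈ 291.340 ms.

291.3 ms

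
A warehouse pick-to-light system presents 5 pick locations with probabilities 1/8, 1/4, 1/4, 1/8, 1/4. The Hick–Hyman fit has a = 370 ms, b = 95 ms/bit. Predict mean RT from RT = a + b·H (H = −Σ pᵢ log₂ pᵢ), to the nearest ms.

584 ms

H = −Σ pᵢ log₂ pᵢ = 0.125·3 + 0.25·2 + 0.25·2 + 0.125·3 + 0.25·2 = 2.250 bits.
RT = 370 + 95 × 2.250 = 583.75 ms.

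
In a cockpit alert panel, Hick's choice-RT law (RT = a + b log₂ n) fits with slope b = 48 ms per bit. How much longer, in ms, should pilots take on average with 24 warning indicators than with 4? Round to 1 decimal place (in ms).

The intercept a cancels: ΔRT = b·(log₂ n₂ − log₂ n₁) = b·log₂(n₂/n₁).
log₂(24) − log₂(4) = 4.5850 − 2 = 2.5850.
ΔRT = 48 × 2.5850 = 124.078 ms.

124.1 ms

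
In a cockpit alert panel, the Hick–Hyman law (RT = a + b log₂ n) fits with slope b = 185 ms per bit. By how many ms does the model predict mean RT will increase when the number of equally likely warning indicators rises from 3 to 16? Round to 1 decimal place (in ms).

446.8 ms

Only the slope matters, since a is common to both: ΔRT = b·log₂(n₂/n₁).
log₂(16) − log₂(3) = 4 − 1.5850 = 2.4150.
ΔRT = 185 × 2.4150 = 446.782 ms.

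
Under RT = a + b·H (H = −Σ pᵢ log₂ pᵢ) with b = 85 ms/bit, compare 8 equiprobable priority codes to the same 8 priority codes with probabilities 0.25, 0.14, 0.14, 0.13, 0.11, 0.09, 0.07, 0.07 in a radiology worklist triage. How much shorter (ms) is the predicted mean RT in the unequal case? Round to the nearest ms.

10 ms

The RT saving is b·ΔH. Equiprobable H₀ = log₂(8) = 3.0000 bits; with the given probabilities H = 2.8769 bits.
b·(H₀ − H) = 85 × (3.0000 − 2.8769) = 10.46 ms.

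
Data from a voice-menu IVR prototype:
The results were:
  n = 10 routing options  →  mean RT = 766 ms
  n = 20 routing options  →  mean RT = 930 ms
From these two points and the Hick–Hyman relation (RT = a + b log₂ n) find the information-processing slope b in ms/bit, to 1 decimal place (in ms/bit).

164.0 ms/bit

b = (RT₂ − RT₁)/(log₂ n₂ − log₂ n₁) = (930 − 766)/(4.3219 − 3.3219) = 164.000 ms/bit.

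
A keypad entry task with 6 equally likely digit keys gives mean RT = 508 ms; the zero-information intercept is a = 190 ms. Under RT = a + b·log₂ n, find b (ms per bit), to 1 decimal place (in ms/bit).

b = (508 − 190) / log₂(6) = 318 / 2.5850 = 123.019 ms/bit.

123.0 ms/bit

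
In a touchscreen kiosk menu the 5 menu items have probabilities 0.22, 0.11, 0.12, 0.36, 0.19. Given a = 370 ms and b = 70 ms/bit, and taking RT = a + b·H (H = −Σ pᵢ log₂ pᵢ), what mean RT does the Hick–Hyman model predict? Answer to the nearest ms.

523 ms

Entropy contributions −pᵢ log₂ pᵢ: 0.4806, 0.3503, 0.3671, 0.5306, 0.4552; sum H = 2.1838 bits.
RT = a + bH = 370 + 70·2.1838 = 522.86 ms.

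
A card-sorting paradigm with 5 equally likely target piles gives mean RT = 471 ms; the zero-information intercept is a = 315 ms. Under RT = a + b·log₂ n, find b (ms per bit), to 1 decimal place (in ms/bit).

5 alternatives carry log₂ 5 = 2.3219 bits; the choice cost is 471 − 315 = 156 ms, so b = 156/2.3219 = 67.186 ms/bit.

67.2 ms/bit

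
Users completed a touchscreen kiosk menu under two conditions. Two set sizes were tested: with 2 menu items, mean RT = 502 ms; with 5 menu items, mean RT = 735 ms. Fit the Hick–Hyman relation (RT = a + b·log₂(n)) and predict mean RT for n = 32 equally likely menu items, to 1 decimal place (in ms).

1207.0 ms

Fit slope and intercept:
  b = (735 − 502) / (log₂ 5 − log₂ 2) = 233 / (2.3219 − 1) = 176.258 ms/bit
  a = 502 − 176.258 × 1 = 325.742 ms
Then RT(32) = 325.742 + 176.258 × log₂ 32 = 325.742 + 176.258 × 5 ≈ 1207.031 ms.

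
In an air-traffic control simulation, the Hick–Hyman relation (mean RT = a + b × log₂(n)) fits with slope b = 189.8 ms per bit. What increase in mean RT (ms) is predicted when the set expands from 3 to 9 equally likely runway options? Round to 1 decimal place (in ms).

300.8 ms

The intercept a cancels: ΔRT = b·(log₂ n₂ − log₂ n₁) = b·log₂(n₂/n₁).
log₂(9) − log₂(3) = 3.1699 − 1.5850 = 1.5850.
ΔRT = 189.8 × 1.5850 = 300.826 ms.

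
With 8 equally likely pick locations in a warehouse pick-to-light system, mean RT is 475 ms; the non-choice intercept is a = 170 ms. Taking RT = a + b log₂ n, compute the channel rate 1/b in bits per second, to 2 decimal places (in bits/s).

Choice component = 475 − 170 = 305 ms over log₂(8) = 3 bits.
b = 305 / 3 = 101.667 ms/bit, so 1/b = 9.836 bits/s.

9.84 bits/s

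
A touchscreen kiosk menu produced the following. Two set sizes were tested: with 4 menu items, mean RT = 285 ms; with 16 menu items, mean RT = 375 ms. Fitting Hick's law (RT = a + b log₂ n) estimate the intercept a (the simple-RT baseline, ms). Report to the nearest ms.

195 ms

The slope on a log₂ axis is (375 − 285) / (4 − 2) = 45 ms/bit.
Intercept: a = 285 − 45·log₂(4) = 195.000 ms.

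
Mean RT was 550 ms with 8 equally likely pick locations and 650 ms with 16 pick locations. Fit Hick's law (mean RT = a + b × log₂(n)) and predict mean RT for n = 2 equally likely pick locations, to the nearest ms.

Solve the two-equation system in a and b:
  b = (650 − 550) / (log₂ 16 − log₂ 8) = 100 / (4 − 3) = 100 ms/bit
  a = 550 − 100 × 3 = 250 ms
Then RT(2) = 250 + 100 × log₂ 2 = 250 + 100 × 1 ≈ 350.000 ms.

350 ms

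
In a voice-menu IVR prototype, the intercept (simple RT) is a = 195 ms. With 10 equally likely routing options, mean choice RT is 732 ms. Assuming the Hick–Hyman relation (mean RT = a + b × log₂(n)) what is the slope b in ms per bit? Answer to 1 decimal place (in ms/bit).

161.7 ms/bit

10 alternatives carry log₂ 10 = 3.3219 bits; the choice cost is 732 − 195 = 537 ms, so b = 537/3.3219 = 161.653 ms/bit.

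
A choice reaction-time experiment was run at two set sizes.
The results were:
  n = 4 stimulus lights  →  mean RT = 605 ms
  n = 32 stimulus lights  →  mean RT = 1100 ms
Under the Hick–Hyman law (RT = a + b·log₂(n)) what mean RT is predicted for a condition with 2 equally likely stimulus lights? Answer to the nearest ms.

440 ms

Solve the two-equation system in a and b:
  b = (1100 − 605) / (log₂ 32 − log₂ 4) = 495 / (5 − 2) = 165 ms/bit
  a = 605 − 165 × 2 = 275 ms
Then RT(2) = 275 + 165 × log₂ 2 = 275 + 165 × 1 ≈ 440.000 ms.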